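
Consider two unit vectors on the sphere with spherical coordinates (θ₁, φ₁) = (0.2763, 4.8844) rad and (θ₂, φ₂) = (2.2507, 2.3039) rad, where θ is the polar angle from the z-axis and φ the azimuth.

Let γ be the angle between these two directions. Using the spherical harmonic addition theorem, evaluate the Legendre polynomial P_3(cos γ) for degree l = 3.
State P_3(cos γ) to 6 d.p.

Expand P_3 via completeness: Σ_{m} conj(Y_{3,m}) at Ω₁ times Y_{3,m} at Ω₂ —
  m=-3: Y*=-0.00418 + 0.00737j  Y=0.15870 - 0.11535j  product 0.00019 + 0.00165j
  m=-2: Y*=-0.06888 - 0.02468j  Y=0.04056 - 0.38643j  product -0.01233 + 0.02562j
  m=-1: Y*=0.05475 - 0.31513j  Y=-0.16421 - 0.18235j  product -0.06645 + 0.04176j
  m=+0: Y*=0.58445 + 0.00000j  Y=0.24015 + 0.00000j  product 0.14036 + 0.00000j
  m=+1: Y*=-0.05475 - 0.31513j  Y=0.16421 - 0.18235j  product -0.06645 - 0.04176j
  m=+2: Y*=-0.06888 + 0.02468j  Y=0.04056 + 0.38643j  product -0.01233 - 0.02562j
  m=+3: Y*=0.00418 + 0.00737j  Y=-0.15870 - 0.11535j  product 0.00019 - 0.00165j
Σ over m = -0.01684 - 0.00000j; ×(4π/7) → -0.03023 - 0.00000j. Real part: -0.030227

-0.030227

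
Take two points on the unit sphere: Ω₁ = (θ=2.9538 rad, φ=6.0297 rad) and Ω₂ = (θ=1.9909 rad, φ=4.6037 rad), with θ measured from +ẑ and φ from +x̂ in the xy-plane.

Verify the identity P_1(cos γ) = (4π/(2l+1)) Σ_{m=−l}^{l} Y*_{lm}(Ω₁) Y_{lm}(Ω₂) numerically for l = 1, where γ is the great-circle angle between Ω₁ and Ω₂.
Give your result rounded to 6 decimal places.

Term-by-term m-sum for l=1 (normalisation 4π/3 = 4.188790):
  m=-1: +0.062439-0.016175i × -0.034219+0.313591i = +0.002936+0.020134i  (running Σ = +0.002936+0.020134i)
  m=0: -0.480012-0.000000i × -0.199279+0.000000i = +0.095656+0.000000i  (running Σ = +0.098592+0.020134i)
  m=1: -0.062439-0.016175i × +0.034219+0.313591i = +0.002936-0.020134i  (running Σ = +0.101528+0.000000i)
Accumulated sum +0.101528+0.000000i; after 4π/(2l+1) scaling, +0.425280+0.000000i ⇒ P_1 = 0.425280

0.425280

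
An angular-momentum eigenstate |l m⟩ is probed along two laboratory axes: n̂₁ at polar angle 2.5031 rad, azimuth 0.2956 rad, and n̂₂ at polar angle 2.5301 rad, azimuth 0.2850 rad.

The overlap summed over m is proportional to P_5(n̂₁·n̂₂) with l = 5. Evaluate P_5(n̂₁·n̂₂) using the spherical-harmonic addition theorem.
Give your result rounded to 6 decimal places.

Expand P_5 via completeness: Σ_{m} conj(Y_{5,m}) at Ω₁ times Y_{5,m} at Ω₂ —
  m=-5: +0.003234+0.034749i × +0.004205-0.028636i = +0.001009+0.000054i  (running Σ = +0.001009+0.000054i)
  m=-4: -0.056312-0.137620i × -0.054512+0.118611i = +0.019393+0.000823i  (running Σ = +0.020402+0.000876i)
  m=-3: +0.222275+0.272632i × +0.216217-0.248623i = +0.115842+0.003685i  (running Σ = +0.136243+0.004561i)
  m=-2: -0.375017-0.251747i × -0.389376+0.249578i = +0.208853+0.004428i  (running Σ = +0.345096+0.008990i)
  m=-1: +0.128539+0.039143i × +0.185779-0.054429i = +0.026010+0.000276i  (running Σ = +0.371107+0.009265i)
  m=0: +0.370258-0.000000i × +0.345995+0.000000i = +0.128107+0.000000i  (running Σ = +0.499214+0.009265i)
  m=1: -0.128539+0.039143i × -0.185779-0.054429i = +0.026010-0.000276i  (running Σ = +0.525224+0.008990i)
  m=2: -0.375017+0.251747i × -0.389376-0.249578i = +0.208853-0.004428i  (running Σ = +0.734077+0.004561i)
  m=3: -0.222275+0.272632i × -0.216217-0.248623i = +0.115842-0.003685i  (running Σ = +0.849919+0.000876i)
  m=4: -0.056312+0.137620i × -0.054512-0.118611i = +0.019393-0.000823i  (running Σ = +0.869312+0.000054i)
  m=5: -0.003234+0.034749i × -0.004205-0.028636i = +0.001009-0.000054i  (running Σ = +0.870321-0.000000i)
Σ over m = +0.870321-0.000000i; ×(4π/11) → +0.994252-0.000000i. Real part: 0.994252

0.994252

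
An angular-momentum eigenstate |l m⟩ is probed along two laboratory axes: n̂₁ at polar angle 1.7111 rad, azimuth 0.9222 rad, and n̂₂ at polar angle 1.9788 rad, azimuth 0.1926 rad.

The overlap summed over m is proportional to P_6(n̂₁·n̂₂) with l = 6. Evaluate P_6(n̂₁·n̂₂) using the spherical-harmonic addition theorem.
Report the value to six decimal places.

Term-by-term m-sum for l=6 (normalisation 4π/13 = 0.966644):
  [-6]  conj(Y_{6,-6})(Ω₁) = +0.333137-0.310340i ; Y_{6,-6}(Ω₂) = +0.116557-0.264409i ; Δ = -0.043227-0.124257i
  [-5]  conj(Y_{6,-5})(Ω₁) = +0.022545+0.221604i ; Y_{6,-5}(Ω₂) = -0.247089+0.355195i ; Δ = -0.084283-0.046748i
  [-4]  conj(Y_{6,-4})(Ω₁) = +0.229879+0.140058i ; Y_{6,-4}(Ω₂) = +0.133009-0.129078i ; Δ = +0.048654-0.011043i
  [-3]  conj(Y_{6,-3})(Ω₁) = -0.229164+0.090203i ; Y_{6,-3}(Ω₂) = +0.212358-0.138464i ; Δ = -0.036175+0.050886i
  [-2]  conj(Y_{6,-2})(Ω₁) = -0.056999+0.203102i ; Y_{6,-2}(Ω₂) = -0.258350+0.104749i ; Δ = -0.006549-0.058442i
  [-1]  conj(Y_{6,-1})(Ω₁) = -0.152516-0.201211i ; Y_{6,-1}(Ω₂) = -0.161251+0.031447i ; Δ = +0.030921+0.027649i
  [+0]  conj(Y_{6,0})(Ω₁) = -0.194861-0.000000i ; Y_{6,0}(Ω₂) = +0.293975+0.000000i ; Δ = -0.057284-0.000000i
  [+1]  conj(Y_{6,1})(Ω₁) = +0.152516-0.201211i ; Y_{6,1}(Ω₂) = +0.161251+0.031447i ; Δ = +0.030921-0.027649i
  [+2]  conj(Y_{6,2})(Ω₁) = -0.056999-0.203102i ; Y_{6,2}(Ω₂) = -0.258350-0.104749i ; Δ = -0.006549+0.058442i
  [+3]  conj(Y_{6,3})(Ω₁) = +0.229164+0.090203i ; Y_{6,3}(Ω₂) = -0.212358-0.138464i ; Δ = -0.036175-0.050886i
  [+4]  conj(Y_{6,4})(Ω₁) = +0.229879-0.140058i ; Y_{6,4}(Ω₂) = +0.133009+0.129078i ; Δ = +0.048654+0.011043i
  [+5]  conj(Y_{6,5})(Ω₁) = -0.022545+0.221604i ; Y_{6,5}(Ω₂) = +0.247089+0.355195i ; Δ = -0.084283+0.046748i
  [+6]  conj(Y_{6,6})(Ω₁) = +0.333137+0.310340i ; Y_{6,6}(Ω₂) = +0.116557+0.264409i ; Δ = -0.043227+0.124257i
Σ over m = -0.238603+0.000000i; ×(4π/13) → -0.230644+0.000000i. Real part: -0.230644

-0.230644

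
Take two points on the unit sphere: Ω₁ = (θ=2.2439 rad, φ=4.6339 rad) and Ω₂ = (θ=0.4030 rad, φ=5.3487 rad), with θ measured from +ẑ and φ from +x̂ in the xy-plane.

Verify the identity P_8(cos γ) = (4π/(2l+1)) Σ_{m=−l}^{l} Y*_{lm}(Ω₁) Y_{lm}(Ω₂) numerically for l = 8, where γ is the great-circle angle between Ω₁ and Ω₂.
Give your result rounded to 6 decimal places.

Addition theorem: P_8(cos γ) = (4π/17) Σ_m Y*_{lm}(Ω₁) Y_{lm}(Ω₂), m = −8…8:
  term(m=-8) = 0.00002 + 0.00001j   from Y*(Ω₁)=0.05827 - 0.04230j, Y(Ω₂)=0.00011 + 0.00027j
  term(m=-7) = -0.00018 - 0.00060j   from Y*(Ω₁)=-0.11991 - 0.19583j, Y(Ω₂)=0.00262 + 0.00069j
  term(m=-6) = -0.00273 + 0.00606j   from Y*(Ω₁)=-0.37018 + 0.18847j, Y(Ω₂)=0.01249 - 0.01002j
  term(m=-5) = 0.02560 - 0.01182j   from Y*(Ω₁)=0.16032 + 0.38733j, Y(Ω₂)=-0.00269 - 0.06721j
  term(m=-4) = -0.01770 - 0.00514j   from Y*(Ω₁)=0.08577 - 0.02785j, Y(Ω₂)=-0.16912 - 0.11480j
  term(m=-3) = -0.07417 - 0.11481j   from Y*(Ω₁)=0.07372 + 0.30728j, Y(Ω₂)=-0.40805 + 0.14349j
  term(m=-2) = -0.02123 + 0.14933j   from Y*(Ω₁)=0.26871 - 0.04253j, Y(Ω₂)=-0.16287 + 0.52995j
  term(m=-1) = -0.03095 + 0.02686j   from Y*(Ω₁)=0.01593 + 0.20250j, Y(Ω₂)=0.11987 + 0.16224j
  term(m=+0) = -0.13334 + 0.00000j   from Y*(Ω₁)=0.30643 + 0.00000j, Y(Ω₂)=-0.43514 + 0.00000j
  term(m=+1) = -0.03095 - 0.02686j   from Y*(Ω₁)=-0.01593 + 0.20250j, Y(Ω₂)=-0.11987 + 0.16224j
  term(m=+2) = -0.02123 - 0.14933j   from Y*(Ω₁)=0.26871 + 0.04253j, Y(Ω₂)=-0.16287 - 0.52995j
  term(m=+3) = -0.07417 + 0.11481j   from Y*(Ω₁)=-0.07372 + 0.30728j, Y(Ω₂)=0.40805 + 0.14349j
  term(m=+4) = -0.01770 + 0.00514j   from Y*(Ω₁)=0.08577 + 0.02785j, Y(Ω₂)=-0.16912 + 0.11480j
  term(m=+5) = 0.02560 + 0.01182j   from Y*(Ω₁)=-0.16032 + 0.38733j, Y(Ω₂)=0.00269 - 0.06721j
  term(m=+6) = -0.00273 - 0.00606j   from Y*(Ω₁)=-0.37018 - 0.18847j, Y(Ω₂)=0.01249 + 0.01002j
  term(m=+7) = -0.00018 + 0.00060j   from Y*(Ω₁)=0.11991 - 0.19583j, Y(Ω₂)=-0.00262 + 0.00069j
  term(m=+8) = 0.00002 - 0.00001j   from Y*(Ω₁)=0.05827 + 0.04230j, Y(Ω₂)=0.00011 - 0.00027j
Total Σ_m = -0.37602 + 0.00000j. Multiply by 0.739198: -0.27795 + 0.00000j. P_8(cos γ) = -0.277952

-0.277952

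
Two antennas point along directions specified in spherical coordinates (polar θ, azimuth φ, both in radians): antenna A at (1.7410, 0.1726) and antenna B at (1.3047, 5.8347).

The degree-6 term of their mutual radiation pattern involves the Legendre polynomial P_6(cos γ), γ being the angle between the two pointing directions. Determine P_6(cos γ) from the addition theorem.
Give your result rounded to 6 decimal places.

-0.217467

Summing Y*_{l m}(θ₁,φ₁)·Y_{l m}(θ₂,φ₂) over m ∈ [−6, 6]; prefactor 4π/(2·6+1) = 0.966644:
  term(m=-6) = -0.143812-0.095235i   from Y*(Ω₁)=+0.225774+0.380784i, Y(Ω₂)=-0.350731+0.169717i
  term(m=-5) = +0.096896-0.003506i   from Y*(Ω₁)=-0.171356-0.200251i, Y(Ω₂)=-0.228921+0.287983i
  term(m=-4) = -0.013494+0.010413i   from Y*(Ω₁)=-0.177615-0.146711i, Y(Ω₂)=+0.016373-0.072153i
  term(m=-3) = +0.028160-0.093526i   from Y*(Ω₁)=+0.246360+0.140338i, Y(Ω₂)=-0.076973-0.335783i
  term(m=-2) = -0.001374-0.004030i   from Y*(Ω₁)=+0.152039+0.054673i, Y(Ω₂)=-0.016444-0.020594i
  term(m=-1) = -0.075098-0.053736i   from Y*(Ω₁)=-0.282283-0.049212i, Y(Ω₂)=+0.290400+0.139737i
  term(m=+0) = -0.007527-0.000000i   from Y*(Ω₁)=-0.142479-0.000000i, Y(Ω₂)=+0.052826+0.000000i
  term(m=+1) = -0.075098+0.053736i   from Y*(Ω₁)=+0.282283-0.049212i, Y(Ω₂)=-0.290400+0.139737i
  term(m=+2) = -0.001374+0.004030i   from Y*(Ω₁)=+0.152039-0.054673i, Y(Ω₂)=-0.016444+0.020594i
  term(m=+3) = +0.028160+0.093526i   from Y*(Ω₁)=-0.246360+0.140338i, Y(Ω₂)=+0.076973-0.335783i
  term(m=+4) = -0.013494-0.010413i   from Y*(Ω₁)=-0.177615+0.146711i, Y(Ω₂)=+0.016373+0.072153i
  term(m=+5) = +0.096896+0.003506i   from Y*(Ω₁)=+0.171356-0.200251i, Y(Ω₂)=+0.228921+0.287983i
  term(m=+6) = -0.143812+0.095235i   from Y*(Ω₁)=+0.225774-0.380784i, Y(Ω₂)=-0.350731-0.169717i
Accumulated sum -0.224971+0.000000i; after 4π/(2l+1) scaling, -0.217467+0.000000i ⇒ P_6 = -0.217467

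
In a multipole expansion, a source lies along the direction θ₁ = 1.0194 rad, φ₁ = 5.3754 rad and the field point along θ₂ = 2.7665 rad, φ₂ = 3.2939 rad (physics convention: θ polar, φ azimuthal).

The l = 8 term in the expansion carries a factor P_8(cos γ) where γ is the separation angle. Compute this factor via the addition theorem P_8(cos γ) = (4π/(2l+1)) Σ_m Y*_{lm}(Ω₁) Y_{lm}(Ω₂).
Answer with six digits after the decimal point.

Term-by-term m-sum for l=8 (normalisation 4π/17 = 0.739198):
  term(m=-8) = -0.00001 - 0.00002j   from Y*(Ω₁)=0.07967 - 0.11855j, Y(Ω₂)=0.00006 - 0.00016j
  term(m=-7) = 0.00025 - 0.00054j   from Y*(Ω₁)=0.35051 - 0.02504j, Y(Ω₂)=0.00082 - 0.00149j
  term(m=-6) = 0.00487 - 0.00038j   from Y*(Ω₁)=0.30026 + 0.33262j, Y(Ω₂)=0.00666 - 0.00864j
  term(m=-5) = 0.00590 + 0.00885j   from Y*(Ω₁)=-0.03682 + 0.21011j, Y(Ω₂)=0.03609 - 0.03441j
  term(m=-4) = 0.01665 - 0.03261j   from Y*(Ω₁)=0.19485 - 0.10382j, Y(Ω₂)=0.13600 - 0.09490j
  term(m=-3) = 0.13156 - 0.00509j   from Y*(Ω₁)=0.30962 + 0.13761j, Y(Ω₂)=0.34872 - 0.17144j
  term(m=-2) = -0.01687 - 0.02755j   from Y*(Ω₁)=-0.01372 - 0.05492j, Y(Ω₂)=0.54448 - 0.17119j
  term(m=-1) = 0.05334 - 0.09521j   from Y*(Ω₁)=0.21274 - 0.27242j, Y(Ω₂)=0.31208 - 0.04790j
  term(m=+0) = 0.00213 + 0.00000j   from Y*(Ω₁)=-0.00571 + 0.00000j, Y(Ω₂)=-0.37377 + 0.00000j
  term(m=+1) = 0.05334 + 0.09521j   from Y*(Ω₁)=-0.21274 - 0.27242j, Y(Ω₂)=-0.31208 - 0.04790j
  term(m=+2) = -0.01687 + 0.02755j   from Y*(Ω₁)=-0.01372 + 0.05492j, Y(Ω₂)=0.54448 + 0.17119j
  term(m=+3) = 0.13156 + 0.00509j   from Y*(Ω₁)=-0.30962 + 0.13761j, Y(Ω₂)=-0.34872 - 0.17144j
  term(m=+4) = 0.01665 + 0.03261j   from Y*(Ω₁)=0.19485 + 0.10382j, Y(Ω₂)=0.13600 + 0.09490j
  term(m=+5) = 0.00590 - 0.00885j   from Y*(Ω₁)=0.03682 + 0.21011j, Y(Ω₂)=-0.03609 - 0.03441j
  term(m=+6) = 0.00487 + 0.00038j   from Y*(Ω₁)=0.30026 - 0.33262j, Y(Ω₂)=0.00666 + 0.00864j
  term(m=+7) = 0.00025 + 0.00054j   from Y*(Ω₁)=-0.35051 - 0.02504j, Y(Ω₂)=-0.00082 - 0.00149j
  term(m=+8) = -0.00001 + 0.00002j   from Y*(Ω₁)=0.07967 + 0.11855j, Y(Ω₂)=0.00006 + 0.00016j
Accumulated sum 0.39352 - 0.00000j; after 4π/(2l+1) scaling, 0.29089 - 0.00000j ⇒ P_8 = 0.290887

0.290887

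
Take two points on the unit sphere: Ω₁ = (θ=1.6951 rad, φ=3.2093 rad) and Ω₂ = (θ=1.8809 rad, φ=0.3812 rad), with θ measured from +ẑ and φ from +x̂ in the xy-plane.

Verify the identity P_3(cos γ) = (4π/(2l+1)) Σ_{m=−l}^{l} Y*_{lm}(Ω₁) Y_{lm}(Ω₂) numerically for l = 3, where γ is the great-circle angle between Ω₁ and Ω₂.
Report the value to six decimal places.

Summing Y*_{l m}(θ₁,φ₁)·Y_{l m}(θ₂,φ₂) over m ∈ [−3, 3]; prefactor 4π/(2·3+1) = 1.795196:
  term(m=-3) = (-0.086573, 0.118658)   from Y*(Ω₁)=(-0.399260, -0.082233), Y(Ω₂)=(0.149290, -0.327942)
  term(m=-2) = (0.028574, -0.020702)   from Y*(Ω₁)=(-0.123620, -0.016843), Y(Ω₂)=(-0.204534, 0.195336)
  term(m=-1) = (-0.046316, 0.015015)   from Y*(Ω₁)=(0.295360, 0.020029), Y(Ω₂)=(-0.152662, 0.061188)
  term(m=+0) = (0.039034, 0.000000)   from Y*(Ω₁)=(0.135247, -0.000000), Y(Ω₂)=(0.288611, 0.000000)
  term(m=+1) = (-0.046316, -0.015015)   from Y*(Ω₁)=(-0.295360, 0.020029), Y(Ω₂)=(0.152662, 0.061188)
  term(m=+2) = (0.028574, 0.020702)   from Y*(Ω₁)=(-0.123620, 0.016843), Y(Ω₂)=(-0.204534, -0.195336)
  term(m=+3) = (-0.086573, -0.118658)   from Y*(Ω₁)=(0.399260, -0.082233), Y(Ω₂)=(-0.149290, -0.327942)
Σ over m = (-0.169595, -0.000000); ×(4π/7) → (-0.304456, -0.000000). Real part: -0.304456

-0.304456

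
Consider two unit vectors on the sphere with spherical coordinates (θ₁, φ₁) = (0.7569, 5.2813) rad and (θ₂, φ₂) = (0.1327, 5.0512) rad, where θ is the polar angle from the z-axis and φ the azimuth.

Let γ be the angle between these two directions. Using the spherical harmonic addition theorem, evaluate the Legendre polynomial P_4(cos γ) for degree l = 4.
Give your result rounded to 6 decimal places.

Expand P_4 via completeness: Σ_{m} conj(Y_{4,m}) at Ω₁ times Y_{4,m} at Ω₂ —
  term(m=-4) = (0.000008, 0.000011)   from Y*(Ω₁)=(-0.063747, 0.074943), Y(Ω₂)=(0.000029, -0.000132)
  term(m=-3) = (0.000653, 0.000539)   from Y*(Ω₁)=(-0.291895, -0.039926), Y(Ω₂)=(-0.002443, -0.001513)
  term(m=-2) = (0.013131, 0.006509)   from Y*(Ω₁)=(-0.178647, -0.386492), Y(Ω₂)=(-0.026815, 0.021579)
  term(m=-1) = (0.038687, 0.009062)   from Y*(Ω₁)=(0.088977, -0.139150), Y(Ω₂)=(0.079959, 0.226898)
  term(m=+0) = (-0.251904, -0.000000)   from Y*(Ω₁)=(-0.325734, -0.000000), Y(Ω₂)=(0.773343, 0.000000)
  term(m=+1) = (0.038687, -0.009062)   from Y*(Ω₁)=(-0.088977, -0.139150), Y(Ω₂)=(-0.079959, 0.226898)
  term(m=+2) = (0.013131, -0.006509)   from Y*(Ω₁)=(-0.178647, 0.386492), Y(Ω₂)=(-0.026815, -0.021579)
  term(m=+3) = (0.000653, -0.000539)   from Y*(Ω₁)=(0.291895, -0.039926), Y(Ω₂)=(0.002443, -0.001513)
  term(m=+4) = (0.000008, -0.000011)   from Y*(Ω₁)=(-0.063747, -0.074943), Y(Ω₂)=(0.000029, 0.000132)
Accumulated sum (-0.146947, -0.000000); after 4π/(2l+1) scaling, (-0.205176, -0.000000) ⇒ P_4 = -0.205176

-0.205176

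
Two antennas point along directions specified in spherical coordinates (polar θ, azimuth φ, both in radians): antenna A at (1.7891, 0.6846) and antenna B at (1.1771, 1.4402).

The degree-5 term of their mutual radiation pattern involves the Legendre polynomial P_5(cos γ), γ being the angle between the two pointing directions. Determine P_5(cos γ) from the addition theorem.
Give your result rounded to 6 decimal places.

Term-by-term m-sum for l=5 (normalisation 4π/11 = 1.142397):
  m=-5: (-0.395417, -0.114307) × (0.189412, -0.247623) = (-0.103202, 0.076263)  (running Σ = (-0.103202, 0.076263))
  m=-4: (0.265595, -0.113293) × (0.354897, 0.204326) = (0.117408, 0.014061)  (running Σ = (0.014206, 0.090324))
  m=-3: (0.086390, -0.164730) × (-0.033747, 0.081684) = (0.010540, 0.012616)  (running Σ = (0.024746, 0.102940))
  m=-2: (0.060191, 0.294514) × (0.299183, 0.079971) = (-0.005545, 0.092927)  (running Σ = (0.019202, 0.195867))
  m=-1: (0.094356, 0.077023) × (-0.023319, 0.177541) = (-0.015875, 0.014956)  (running Σ = (0.003327, 0.210823))
  m=0: (-0.300276, -0.000000) × (0.272026, 0.000000) = (-0.081683, -0.000000)  (running Σ = (-0.078356, 0.210823))
  m=1: (-0.094356, 0.077023) × (0.023319, 0.177541) = (-0.015875, -0.014956)  (running Σ = (-0.094231, 0.195867))
  m=2: (0.060191, -0.294514) × (0.299183, -0.079971) = (-0.005545, -0.092927)  (running Σ = (-0.099776, 0.102940))
  m=3: (-0.086390, -0.164730) × (0.033747, 0.081684) = (0.010540, -0.012616)  (running Σ = (-0.089235, 0.090324))
  m=4: (0.265595, 0.113293) × (0.354897, -0.204326) = (0.117408, -0.014061)  (running Σ = (0.028172, 0.076263))
  m=5: (0.395417, -0.114307) × (-0.189412, -0.247623) = (-0.103202, -0.076263)  (running Σ = (-0.075029, 0.000000))
Σ over m = (-0.075029, 0.000000); ×(4π/11) → (-0.085713, 0.000000). Real part: -0.085713

-0.085713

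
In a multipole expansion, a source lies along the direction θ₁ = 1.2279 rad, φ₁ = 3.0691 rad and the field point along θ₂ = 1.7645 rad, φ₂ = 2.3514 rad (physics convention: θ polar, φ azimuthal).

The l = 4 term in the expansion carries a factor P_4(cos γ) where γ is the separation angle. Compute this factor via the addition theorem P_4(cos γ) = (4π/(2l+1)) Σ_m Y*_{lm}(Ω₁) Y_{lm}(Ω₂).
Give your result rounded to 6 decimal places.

-0.424684

Term-by-term m-sum for l=4 (normalisation 4π/9 = 1.396263):
  term(m=-4) = -0.137651+0.038214i   from Y*(Ω₁)=+0.333605-0.099541i, Y(Ω₂)=-0.410269-0.007869i
  term(m=-3) = +0.044015-0.066844i   from Y*(Ω₁)=-0.343251+0.075849i, Y(Ω₂)=-0.163288+0.158657i
  term(m=-2) = +0.001994+0.014639i   from Y*(Ω₁)=-0.061276+0.008947i, Y(Ω₂)=+0.002288-0.238564i
  term(m=-1) = -0.061044-0.053291i   from Y*(Ω₁)=+0.329996-0.023964i, Y(Ω₂)=-0.172347-0.174007i
  term(m=+0) = +0.001214+0.000000i   from Y*(Ω₁)=+0.005924-0.000000i, Y(Ω₂)=+0.204846+0.000000i
  term(m=+1) = -0.061044+0.053291i   from Y*(Ω₁)=-0.329996-0.023964i, Y(Ω₂)=+0.172347-0.174007i
  term(m=+2) = +0.001994-0.014639i   from Y*(Ω₁)=-0.061276-0.008947i, Y(Ω₂)=+0.002288+0.238564i
  term(m=+3) = +0.044015+0.066844i   from Y*(Ω₁)=+0.343251+0.075849i, Y(Ω₂)=+0.163288+0.158657i
  term(m=+4) = -0.137651-0.038214i   from Y*(Ω₁)=+0.333605+0.099541i, Y(Ω₂)=-0.410269+0.007869i
Σ over m = -0.304158+0.000000i; ×(4π/9) → -0.424684+0.000000i. Real part: -0.424684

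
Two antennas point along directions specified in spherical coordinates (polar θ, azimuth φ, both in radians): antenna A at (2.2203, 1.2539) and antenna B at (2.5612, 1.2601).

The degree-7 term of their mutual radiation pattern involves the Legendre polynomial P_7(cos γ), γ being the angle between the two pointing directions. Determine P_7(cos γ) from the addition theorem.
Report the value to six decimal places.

-0.077949

Term-by-term m-sum for l=7 (normalisation 4π/15 = 0.837758):
  m=-7: -0.08103 + 0.06128j × -0.00614 - 0.00423j = 0.00076 - 0.00003j  (running Σ = 0.00076 - 0.00003j)
  m=-6: -0.09370 - 0.27304j × -0.01230 + 0.04072j = 0.01227 - 0.00046j  (running Σ = 0.01303 - 0.00049j)
  m=-5: 0.44134 - 0.00604j × 0.14717 - 0.00255j = 0.06494 - 0.00201j  (running Σ = 0.07796 - 0.00250j)
  m=-4: -0.09355 + 0.29903j × -0.10888 - 0.31995j = 0.10586 - 0.00263j  (running Σ = 0.18382 - 0.00513j)
  m=-3: 0.09136 + 0.06524j × -0.39217 + 0.29120j = -0.05483 + 0.00102j  (running Σ = 0.12900 - 0.00411j)
  m=-2: -0.29513 + 0.21691j × 0.25615 + 0.18341j = -0.11538 + 0.00143j  (running Σ = 0.01361 - 0.00268j)
  m=-1: -0.01352 - 0.04122j × -0.06374 + 0.19852j = 0.00904 - 0.00006j  (running Σ = 0.02266 - 0.00273j)
  m=0: -0.35086 + 0.00000j × 0.39435 + 0.00000j = -0.13836 + 0.00000j  (running Σ = -0.11570 - 0.00273j)
  m=1: 0.01352 - 0.04122j × 0.06374 + 0.19852j = 0.00904 + 0.00006j  (running Σ = -0.10666 - 0.00268j)
  m=2: -0.29513 - 0.21691j × 0.25615 - 0.18341j = -0.11538 - 0.00143j  (running Σ = -0.22204 - 0.00411j)
  m=3: -0.09136 + 0.06524j × 0.39217 + 0.29120j = -0.05483 - 0.00102j  (running Σ = -0.27687 - 0.00513j)
  m=4: -0.09355 - 0.29903j × -0.10888 + 0.31995j = 0.10586 + 0.00263j  (running Σ = -0.17101 - 0.00250j)
  m=5: -0.44134 - 0.00604j × -0.14717 - 0.00255j = 0.06494 + 0.00201j  (running Σ = -0.10607 - 0.00049j)
  m=6: -0.09370 + 0.27304j × -0.01230 - 0.04072j = 0.01227 + 0.00046j  (running Σ = -0.09380 - 0.00003j)
  m=7: 0.08103 + 0.06128j × 0.00614 - 0.00423j = 0.00076 + 0.00003j  (running Σ = -0.09304 - 0.00000j)
Accumulated sum -0.09304 - 0.00000j; after 4π/(2l+1) scaling, -0.07795 - 0.00000j ⇒ P_7 = -0.077949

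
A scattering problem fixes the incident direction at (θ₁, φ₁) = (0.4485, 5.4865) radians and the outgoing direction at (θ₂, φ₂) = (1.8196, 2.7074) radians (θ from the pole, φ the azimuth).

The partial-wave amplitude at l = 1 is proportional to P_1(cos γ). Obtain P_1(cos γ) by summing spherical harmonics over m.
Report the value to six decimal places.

-0.614843

Summing Y*_{l m}(θ₁,φ₁)·Y_{l m}(θ₂,φ₂) over m ∈ [−1, 1]; prefactor 4π/(2·1+1) = 4.188790:
  m=-1: (0.104730, -0.107121) × (-0.303784, -0.140866) = (-0.046905, 0.017789)  (running Σ = (-0.046905, 0.017789))
  m=0: (0.440279, -0.000000) × (-0.120316, 0.000000) = (-0.052973, 0.000000)  (running Σ = (-0.099878, 0.017789))
  m=1: (-0.104730, -0.107121) × (0.303784, -0.140866) = (-0.046905, -0.017789)  (running Σ = (-0.146783, 0.000000))
Total Σ_m = (-0.146783, 0.000000). Multiply by 4.188790: (-0.614843, 0.000000). P_1(cos γ) = -0.614843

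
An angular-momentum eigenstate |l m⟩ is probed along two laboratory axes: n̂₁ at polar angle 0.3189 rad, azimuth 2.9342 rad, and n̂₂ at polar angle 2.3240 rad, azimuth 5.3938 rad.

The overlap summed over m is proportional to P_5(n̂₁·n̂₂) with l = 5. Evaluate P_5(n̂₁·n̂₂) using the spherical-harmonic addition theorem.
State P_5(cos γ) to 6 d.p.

Expand P_5 via completeness: Σ_{m} conj(Y_{5,m}) at Ω₁ times Y_{5,m} at Ω₂ —
  m=-5: Y*=-0.00072 + 0.00121j  Y=-0.02516 - 0.09253j  product 0.00013 + 0.00004j
  m=-4: Y*=0.00909 - 0.00993j  Y=0.26007 + 0.11488j  product 0.00351 - 0.00154j
  m=-3: Y*=-0.06164 + 0.04421j  Y=-0.38375 + 0.19659j  product 0.01496 - 0.02908j
  m=-2: Y*=0.24686 - 0.10870j  Y=0.05139 - 0.24354j  product -0.01379 - 0.06571j
  m=-1: Y*=-0.53560 + 0.11270j  Y=-0.14032 - 0.17303j  product 0.09466 + 0.07686j
  m=+0: Y*=0.34473 + 0.00000j  Y=0.31673 + 0.00000j  product 0.10919 + 0.00000j
  m=+1: Y*=0.53560 + 0.11270j  Y=0.14032 - 0.17303j  product 0.09466 - 0.07686j
  m=+2: Y*=0.24686 + 0.10870j  Y=0.05139 + 0.24354j  product -0.01379 + 0.06571j
  m=+3: Y*=0.06164 + 0.04421j  Y=0.38375 + 0.19659j  product 0.01496 + 0.02908j
  m=+4: Y*=0.00909 + 0.00993j  Y=0.26007 - 0.11488j  product 0.00351 + 0.00154j
  m=+5: Y*=0.00072 + 0.00121j  Y=0.02516 - 0.09253j  product 0.00013 - 0.00004j
Σ over m = 0.30813 + 0.00000j; ×(4π/11) → 0.35200 + 0.00000j. Real part: 0.352003

0.352003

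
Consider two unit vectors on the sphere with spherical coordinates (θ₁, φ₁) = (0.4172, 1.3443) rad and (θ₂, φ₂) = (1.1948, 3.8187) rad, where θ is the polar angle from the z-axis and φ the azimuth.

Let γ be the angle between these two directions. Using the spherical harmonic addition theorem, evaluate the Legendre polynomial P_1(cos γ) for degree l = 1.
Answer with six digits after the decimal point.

0.039629

Term-by-term m-sum for l=1 (normalisation 4π/3 = 4.188790):
  m=-1: +0.031438+0.136419i × -0.250463+0.201344i = -0.035341-0.027838i  (running Σ = -0.035341-0.027838i)
  m=0: +0.446694-0.000000i × +0.179415+0.000000i = +0.080143+0.000000i  (running Σ = +0.044802-0.027838i)
  m=1: -0.031438+0.136419i × +0.250463+0.201344i = -0.035341+0.027838i  (running Σ = +0.009461+0.000000i)
Total Σ_m = +0.009461+0.000000i. Multiply by 4.188790: +0.039629+0.000000i. P_1(cos γ) = 0.039629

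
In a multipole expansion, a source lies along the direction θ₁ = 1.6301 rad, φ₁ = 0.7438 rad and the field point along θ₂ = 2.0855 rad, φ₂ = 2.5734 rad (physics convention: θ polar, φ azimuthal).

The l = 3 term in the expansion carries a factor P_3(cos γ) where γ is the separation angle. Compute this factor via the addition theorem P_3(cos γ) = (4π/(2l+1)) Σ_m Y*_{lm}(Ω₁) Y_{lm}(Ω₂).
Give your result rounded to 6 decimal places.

0.271769

Addition theorem: P_3(cos γ) = (4π/7) Σ_m Y*_{lm}(Ω₁) Y_{lm}(Ω₂), m = −3…3:
  m=-3: Y*=-0.254658+0.327715i  Y=+0.036702-0.272700i  product +0.080022+0.081473i
  m=-2: Y*=-0.005016-0.060150i  Y=-0.160430-0.345776i  product -0.019994+0.011384i
  m=-1: Y*=-0.233241-0.214601i  Y=-0.050192-0.032043i  product +0.004830+0.018245i
  m=+0: Y*=+0.065965-0.000000i  Y=+0.328525+0.000000i  product +0.021671+0.000000i
  m=+1: Y*=+0.233241-0.214601i  Y=+0.050192-0.032043i  product +0.004830-0.018245i
  m=+2: Y*=-0.005016+0.060150i  Y=-0.160430+0.345776i  product -0.019994-0.011384i
  m=+3: Y*=+0.254658+0.327715i  Y=-0.036702-0.272700i  product +0.080022-0.081473i
Σ over m = +0.151387+0.000000i; ×(4π/7) → +0.271769+0.000000i. Real part: 0.271769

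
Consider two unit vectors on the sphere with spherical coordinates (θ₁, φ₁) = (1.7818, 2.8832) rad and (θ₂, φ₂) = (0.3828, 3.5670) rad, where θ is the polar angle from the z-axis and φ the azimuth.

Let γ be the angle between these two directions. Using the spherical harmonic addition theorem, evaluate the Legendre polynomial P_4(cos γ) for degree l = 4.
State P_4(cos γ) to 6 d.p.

Addition theorem: P_4(cos γ) = (4π/9) Σ_m Y*_{lm}(Ω₁) Y_{lm}(Ω₂), m = −4…4:
  term(m=-4) = -0.003201-0.001378i   from Y*(Ω₁)=+0.207035-0.347571i, Y(Ω₂)=-0.001124-0.008540i
  term(m=-3) = +0.006856+0.013150i   from Y*(Ω₁)=+0.175069-0.171527i, Y(Ω₂)=-0.017567+0.057900i
  term(m=-2) = -0.010486+0.050893i   from Y*(Ω₁)=-0.192693+0.109508i, Y(Ω₂)=+0.154589-0.176263i
  term(m=-1) = +0.100233-0.081686i   from Y*(Ω₁)=-0.252248+0.066669i, Y(Ω₂)=-0.451415+0.204524i
  term(m=+0) = +0.060768+0.000000i   from Y*(Ω₁)=+0.185270-0.000000i, Y(Ω₂)=+0.327999+0.000000i
  term(m=+1) = +0.100233+0.081686i   from Y*(Ω₁)=+0.252248+0.066669i, Y(Ω₂)=+0.451415+0.204524i
  term(m=+2) = -0.010486-0.050893i   from Y*(Ω₁)=-0.192693-0.109508i, Y(Ω₂)=+0.154589+0.176263i
  term(m=+3) = +0.006856-0.013150i   from Y*(Ω₁)=-0.175069-0.171527i, Y(Ω₂)=+0.017567+0.057900i
  term(m=+4) = -0.003201+0.001378i   from Y*(Ω₁)=+0.207035+0.347571i, Y(Ω₂)=-0.001124+0.008540i
Σ over m = +0.247572-0.000000i; ×(4π/9) → +0.345676-0.000000i. Real part: 0.345676

0.345676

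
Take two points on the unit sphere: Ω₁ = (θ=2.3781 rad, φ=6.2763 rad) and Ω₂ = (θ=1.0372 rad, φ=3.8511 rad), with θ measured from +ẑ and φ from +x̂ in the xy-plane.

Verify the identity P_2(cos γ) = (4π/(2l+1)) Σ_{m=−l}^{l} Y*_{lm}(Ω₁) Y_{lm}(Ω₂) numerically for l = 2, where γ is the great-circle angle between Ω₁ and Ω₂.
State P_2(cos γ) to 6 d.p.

Term-by-term m-sum for l=2 (normalisation 4π/5 = 2.513274):
  term(m=-2) = +0.007275-0.052378i   from Y*(Ω₁)=+0.184661-0.002543i, Y(Ω₂)=+0.043295-0.283050i
  term(m=-1) = +0.098464-0.085733i   from Y*(Ω₁)=-0.385894+0.002657i, Y(Ω₂)=-0.256676+0.220401i
  term(m=+0) = -0.012598+0.000000i   from Y*(Ω₁)=+0.178416-0.000000i, Y(Ω₂)=-0.070609+0.000000i
  term(m=+1) = +0.098464+0.085733i   from Y*(Ω₁)=+0.385894+0.002657i, Y(Ω₂)=+0.256676+0.220401i
  term(m=+2) = +0.007275+0.052378i   from Y*(Ω₁)=+0.184661+0.002543i, Y(Ω₂)=+0.043295+0.283050i
Total Σ_m = +0.198881+0.000000i. Multiply by 2.513274: +0.499842+0.000000i. P_2(cos γ) = 0.499842

0.499842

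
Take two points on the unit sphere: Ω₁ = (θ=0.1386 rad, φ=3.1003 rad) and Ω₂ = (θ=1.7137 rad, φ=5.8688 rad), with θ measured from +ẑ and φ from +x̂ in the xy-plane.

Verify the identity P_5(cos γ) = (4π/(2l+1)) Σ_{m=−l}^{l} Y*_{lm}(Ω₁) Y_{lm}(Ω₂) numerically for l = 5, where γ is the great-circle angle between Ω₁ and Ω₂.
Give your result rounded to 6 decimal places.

-0.345035

Expand P_5 via completeness: Σ_{m} conj(Y_{5,m}) at Ω₁ times Y_{5,m} at Ω₂ —
  [-5]  conj(Y_{5,-5})(Ω₁) = -0.00002 + 0.00000j ; Y_{5,-5}(Ω₂) = -0.21184 + 0.38673j ; Δ = 0.00000 - 0.00001j
  [-4]  conj(Y_{5,-4})(Ω₁) = 0.00052 - 0.00009j ; Y_{5,-4}(Ω₂) = 0.01738 - 0.19988j ; Δ = -0.00001 - 0.00011j
  [-3]  conj(Y_{5,-3})(Ω₁) = -0.00709 + 0.00088j ; Y_{5,-3}(Ω₂) = -0.08825 - 0.25965j ; Δ = 0.00085 + 0.00176j
  [-2]  conj(Y_{5,-2})(Ω₁) = 0.06203 - 0.00513j ; Y_{5,-2}(Ω₂) = 0.15008 + 0.16370j ; Δ = 0.01015 + 0.00938j
  [-1]  conj(Y_{5,-1})(Ω₁) = -0.33040 + 0.01365j ; Y_{5,-1}(Ω₂) = 0.21029 + 0.09250j ; Δ = -0.07074 - 0.02769j
  [+0]  conj(Y_{5,0})(Ω₁) = 0.80548 + 0.00000j ; Y_{5,0}(Ω₂) = -0.22662 + 0.00000j ; Δ = -0.18254 + 0.00000j
  [+1]  conj(Y_{5,1})(Ω₁) = 0.33040 + 0.01365j ; Y_{5,1}(Ω₂) = -0.21029 + 0.09250j ; Δ = -0.07074 + 0.02769j
  [+2]  conj(Y_{5,2})(Ω₁) = 0.06203 + 0.00513j ; Y_{5,2}(Ω₂) = 0.15008 - 0.16370j ; Δ = 0.01015 - 0.00938j
  [+3]  conj(Y_{5,3})(Ω₁) = 0.00709 + 0.00088j ; Y_{5,3}(Ω₂) = 0.08825 - 0.25965j ; Δ = 0.00085 - 0.00176j
  [+4]  conj(Y_{5,4})(Ω₁) = 0.00052 + 0.00009j ; Y_{5,4}(Ω₂) = 0.01738 + 0.19988j ; Δ = -0.00001 + 0.00011j
  [+5]  conj(Y_{5,5})(Ω₁) = 0.00002 + 0.00000j ; Y_{5,5}(Ω₂) = 0.21184 + 0.38673j ; Δ = 0.00000 + 0.00001j
Accumulated sum -0.30203 + 0.00000j; after 4π/(2l+1) scaling, -0.34503 + 0.00000j ⇒ P_5 = -0.345035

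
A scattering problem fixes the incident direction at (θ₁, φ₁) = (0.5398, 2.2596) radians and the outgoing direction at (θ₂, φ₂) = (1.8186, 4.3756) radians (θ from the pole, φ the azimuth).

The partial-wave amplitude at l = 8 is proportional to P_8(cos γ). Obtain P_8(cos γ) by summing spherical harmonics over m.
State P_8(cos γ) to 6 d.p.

Addition theorem: P_8(cos γ) = (4π/17) Σ_m Y*_{lm}(Ω₁) Y_{lm}(Ω₂), m = −8…8:
  m=-8: Y*=+0.001797-0.001752i  Y=-0.362586+0.173935i  product -0.000347+0.000948i
  m=-7: Y*=-0.016655-0.001827i  Y=-0.287395-0.288159i  product +0.004260+0.005324i
  m=-6: Y*=+0.038143+0.058273i  Y=-0.013264+0.027463i  product -0.002106+0.000275i
  m=-5: Y*=+0.059887-0.191949i  Y=-0.355957-0.040449i  product -0.029081+0.065903i
  m=-4: Y*=-0.373099+0.151787i  Y=-0.021797-0.095835i  product +0.022679+0.032447i
  m=-3: Y*=+0.446105+0.241174i  Y=-0.260739+0.163626i  product -0.155779+0.010111i
  m=-2: Y*=-0.046280-0.236571i  Y=-0.118199-0.094334i  product -0.016846+0.032328i
  m=-1: Y*=+0.190731-0.231659i  Y=-0.092731+0.264847i  product +0.043668+0.071997i
  m=+0: Y*=-0.355729-0.000000i  Y=-0.165847+0.000000i  product +0.058997+0.000000i
  m=+1: Y*=-0.190731-0.231659i  Y=+0.092731+0.264847i  product +0.043668-0.071997i
  m=+2: Y*=-0.046280+0.236571i  Y=-0.118199+0.094334i  product -0.016846-0.032328i
  m=+3: Y*=-0.446105+0.241174i  Y=+0.260739+0.163626i  product -0.155779-0.010111i
  m=+4: Y*=-0.373099-0.151787i  Y=-0.021797+0.095835i  product +0.022679-0.032447i
  m=+5: Y*=-0.059887-0.191949i  Y=+0.355957-0.040449i  product -0.029081-0.065903i
  m=+6: Y*=+0.038143-0.058273i  Y=-0.013264-0.027463i  product -0.002106-0.000275i
  m=+7: Y*=+0.016655-0.001827i  Y=+0.287395-0.288159i  product +0.004260-0.005324i
  m=+8: Y*=+0.001797+0.001752i  Y=-0.362586-0.173935i  product -0.000347-0.000948i
Accumulated sum -0.208110-0.000000i; after 4π/(2l+1) scaling, -0.153834-0.000000i ⇒ P_8 = -0.153834

-0.153834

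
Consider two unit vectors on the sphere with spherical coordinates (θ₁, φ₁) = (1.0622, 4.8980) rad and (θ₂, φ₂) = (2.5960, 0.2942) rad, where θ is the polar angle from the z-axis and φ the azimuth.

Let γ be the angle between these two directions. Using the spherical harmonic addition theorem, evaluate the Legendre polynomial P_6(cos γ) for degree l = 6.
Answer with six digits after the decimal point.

0.331998

Term-by-term m-sum for l=6 (normalisation 4π/13 = 0.966644):
  [-6]  conj(Y_{6,-6})(Ω₁) = (-0.094666, -0.192458) ; Y_{6,-6}(Ω₂) = (-0.001822, -0.009255) ; Δ = (-0.001609, 0.001227)
  [-5]  conj(Y_{6,-5})(Ω₁) = (0.331569, -0.248284) ; Y_{6,-5}(Ω₂) = (-0.005363, 0.053560) ; Δ = (0.011520, 0.019091)
  [-4]  conj(Y_{6,-4})(Ω₁) = (0.246066, 0.225785) ; Y_{6,-4}(Ω₂) = (0.069897, -0.168129) ; Δ = (0.055160, -0.025589)
  [-3]  conj(Y_{6,-3})(Ω₁) = (0.043748, -0.070273) ; Y_{6,-3}(Ω₂) = (-0.248972, 0.302772) ; Δ = (0.010385, 0.030742)
  [-2]  conj(Y_{6,-2})(Ω₁) = (0.327101, 0.127330) ; Y_{6,-2}(Ω₂) = (0.398871, -0.266143) ; Δ = (0.164359, -0.036267)
  [-1]  conj(Y_{6,-1})(Ω₁) = (-0.008348, 0.044460) ; Y_{6,-1}(Ω₂) = (-0.122209, 0.037028) ; Δ = (-0.000626, -0.005743)
  [+0]  conj(Y_{6,0})(Ω₁) = (0.334768, -0.000000) ; Y_{6,0}(Ω₂) = (-0.403038, 0.000000) ; Δ = (-0.134924, 0.000000)
  [+1]  conj(Y_{6,1})(Ω₁) = (0.008348, 0.044460) ; Y_{6,1}(Ω₂) = (0.122209, 0.037028) ; Δ = (-0.000626, 0.005743)
  [+2]  conj(Y_{6,2})(Ω₁) = (0.327101, -0.127330) ; Y_{6,2}(Ω₂) = (0.398871, 0.266143) ; Δ = (0.164359, 0.036267)
  [+3]  conj(Y_{6,3})(Ω₁) = (-0.043748, -0.070273) ; Y_{6,3}(Ω₂) = (0.248972, 0.302772) ; Δ = (0.010385, -0.030742)
  [+4]  conj(Y_{6,4})(Ω₁) = (0.246066, -0.225785) ; Y_{6,4}(Ω₂) = (0.069897, 0.168129) ; Δ = (0.055160, 0.025589)
  [+5]  conj(Y_{6,5})(Ω₁) = (-0.331569, -0.248284) ; Y_{6,5}(Ω₂) = (0.005363, 0.053560) ; Δ = (0.011520, -0.019091)
  [+6]  conj(Y_{6,6})(Ω₁) = (-0.094666, 0.192458) ; Y_{6,6}(Ω₂) = (-0.001822, 0.009255) ; Δ = (-0.001609, -0.001227)
Accumulated sum (0.343455, 0.000000); after 4π/(2l+1) scaling, (0.331998, 0.000000) ⇒ P_6 = 0.331998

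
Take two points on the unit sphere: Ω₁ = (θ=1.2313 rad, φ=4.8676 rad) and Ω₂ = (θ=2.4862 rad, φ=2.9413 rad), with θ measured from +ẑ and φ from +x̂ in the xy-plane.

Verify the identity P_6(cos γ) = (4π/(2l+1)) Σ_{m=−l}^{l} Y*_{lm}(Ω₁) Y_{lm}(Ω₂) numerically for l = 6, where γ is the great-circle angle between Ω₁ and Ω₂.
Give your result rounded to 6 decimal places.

Expand P_6 via completeness: Σ_{m} conj(Y_{6,m}) at Ω₁ times Y_{6,m} at Ω₂ —
  m=-6: Y*=(-0.202638, -0.272431)  Y=(0.008931, 0.023092)  product (0.004481, -0.007113)
  m=-5: Y*=(0.290966, -0.296455)  Y=(0.060144, 0.093971)  product (0.045358, 0.009512)
  m=-4: Y*=(0.050439, 0.036073)  Y=(0.202591, 0.209085)  product (0.002676, 0.017854)
  m=-3: Y*=(0.145351, -0.289264)  Y=(0.377449, 0.258714)  product (0.129699, -0.071578)
  m=-2: Y*=(0.162769, 0.052215)  Y=(0.303404, 0.128486)  product (0.042676, 0.036756)
  m=-1: Y*=(0.041574, -0.265702)  Y=(-0.159788, -0.032439)  product (-0.015262, 0.041107)
  m=+0: Y*=(0.196131, -0.000000)  Y=(-0.387002, 0.000000)  product (-0.075903, 0.000000)
  m=+1: Y*=(-0.041574, -0.265702)  Y=(0.159788, -0.032439)  product (-0.015262, -0.041107)
  m=+2: Y*=(0.162769, -0.052215)  Y=(0.303404, -0.128486)  product (0.042676, -0.036756)
  m=+3: Y*=(-0.145351, -0.289264)  Y=(-0.377449, 0.258714)  product (0.129699, 0.071578)
  m=+4: Y*=(0.050439, -0.036073)  Y=(0.202591, -0.209085)  product (0.002676, -0.017854)
  m=+5: Y*=(-0.290966, -0.296455)  Y=(-0.060144, 0.093971)  product (0.045358, -0.009512)
  m=+6: Y*=(-0.202638, 0.272431)  Y=(0.008931, -0.023092)  product (0.004481, 0.007113)
Accumulated sum (0.343353, -0.000000); after 4π/(2l+1) scaling, (0.331900, -0.000000) ⇒ P_6 = 0.331900

0.331900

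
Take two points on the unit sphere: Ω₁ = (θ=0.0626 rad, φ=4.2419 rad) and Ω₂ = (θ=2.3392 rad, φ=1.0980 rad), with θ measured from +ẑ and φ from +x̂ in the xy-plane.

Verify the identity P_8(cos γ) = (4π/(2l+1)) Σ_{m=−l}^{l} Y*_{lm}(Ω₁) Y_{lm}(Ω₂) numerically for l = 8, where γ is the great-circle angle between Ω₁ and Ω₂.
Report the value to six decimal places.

0.232699

Addition theorem: P_8(cos γ) = (4π/17) Σ_m Y*_{lm}(Ω₁) Y_{lm}(Ω₂), m = −8…8:
  term(m=-8) = +0.000000+0.000000i   from Y*(Ω₁)=-0.000000+0.000000i, Y(Ω₂)=-0.029517-0.022013i
  term(m=-7) = +0.000000+0.000000i   from Y*(Ω₁)=-0.000000-0.000000i, Y(Ω₂)=-0.023802+0.140359i
  term(m=-6) = +0.000000+0.000000i   from Y*(Ω₁)=+0.000000+0.000000i, Y(Ω₂)=+0.309858-0.097488i
  term(m=-5) = +0.000004+0.000000i   from Y*(Ω₁)=-0.000007+0.000007i, Y(Ω₂)=-0.323463-0.328540i
  term(m=-4) = +0.000067+0.000001i   from Y*(Ω₁)=-0.000063-0.000195i, Y(Ω₂)=-0.102688+0.309467i
  term(m=-3) = -0.000350-0.000002i   from Y*(Ω₁)=+0.003329+0.000535i, Y(Ω₂)=-0.102515+0.015746i
  term(m=-2) = -0.015216-0.000070i   from Y*(Ω₁)=-0.023284+0.031946i, Y(Ω₂)=+0.225282+0.312114i
  term(m=-1) = -0.023014-0.000053i   from Y*(Ω₁)=-0.135198-0.265834i, Y(Ω₂)=+0.035140-0.068702i
  term(m=+0) = +0.391818+0.000000i   from Y*(Ω₁)=+1.082486-0.000000i, Y(Ω₂)=+0.361961+0.000000i
  term(m=+1) = -0.023014+0.000053i   from Y*(Ω₁)=+0.135198-0.265834i, Y(Ω₂)=-0.035140-0.068702i
  term(m=+2) = -0.015216+0.000070i   from Y*(Ω₁)=-0.023284-0.031946i, Y(Ω₂)=+0.225282-0.312114i
  term(m=+3) = -0.000350+0.000002i   from Y*(Ω₁)=-0.003329+0.000535i, Y(Ω₂)=+0.102515+0.015746i
  term(m=+4) = +0.000067-0.000001i   from Y*(Ω₁)=-0.000063+0.000195i, Y(Ω₂)=-0.102688-0.309467i
  term(m=+5) = +0.000004-0.000000i   from Y*(Ω₁)=+0.000007+0.000007i, Y(Ω₂)=+0.323463-0.328540i
  term(m=+6) = +0.000000-0.000000i   from Y*(Ω₁)=+0.000000-0.000000i, Y(Ω₂)=+0.309858+0.097488i
  term(m=+7) = +0.000000-0.000000i   from Y*(Ω₁)=+0.000000-0.000000i, Y(Ω₂)=+0.023802+0.140359i
  term(m=+8) = +0.000000-0.000000i   from Y*(Ω₁)=-0.000000-0.000000i, Y(Ω₂)=-0.029517+0.022013i
Accumulated sum +0.314800+0.000000i; after 4π/(2l+1) scaling, +0.232699+0.000000i ⇒ P_8 = 0.232699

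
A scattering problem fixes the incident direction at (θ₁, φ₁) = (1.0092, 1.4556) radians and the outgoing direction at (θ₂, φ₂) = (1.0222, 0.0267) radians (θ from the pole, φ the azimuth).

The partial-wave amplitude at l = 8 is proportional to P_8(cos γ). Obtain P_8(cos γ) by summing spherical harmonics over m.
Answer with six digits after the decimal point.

-0.279855

Term-by-term m-sum for l=8 (normalisation 4π/17 = 0.739198):
  [-8]  conj(Y_{8,-8})(Ω₁) = +0.082082-0.108147i ; Y_{8,-8}(Ω₂) = +0.141523-0.030697i ; Δ = +0.008297-0.017825i
  [-7]  conj(Y_{8,-7})(Ω₁) = -0.246625-0.236490i ; Y_{8,-7}(Ω₂) = +0.347861-0.065783i ; Δ = -0.101348-0.066042i
  [-6]  conj(Y_{8,-6})(Ω₁) = -0.346994+0.287075i ; Y_{8,-6}(Ω₂) = +0.441571-0.071351i ; Δ = -0.132739+0.151522i
  [-5]  conj(Y_{8,-5})(Ω₁) = +0.128476+0.197825i ; Y_{8,-5}(Ω₂) = +0.205149-0.027551i ; Δ = +0.031807+0.037044i
  [-4]  conj(Y_{8,-4})(Ω₁) = -0.178181+0.088454i ; Y_{8,-4}(Ω₂) = -0.225269+0.024151i ; Δ = +0.038002-0.024229i
  [-3]  conj(Y_{8,-3})(Ω₁) = +0.118177+0.328235i ; Y_{8,-3}(Ω₂) = -0.334631+0.026861i ; Δ = -0.048362-0.106663i
  [-2]  conj(Y_{8,-2})(Ω₁) = -0.026835+0.006294i ; Y_{8,-2}(Ω₂) = +0.064392-0.003442i ; Δ = -0.001706+0.000498i
  [-1]  conj(Y_{8,-1})(Ω₁) = +0.039889+0.344738i ; Y_{8,-1}(Ω₂) = +0.344694-0.009206i ; Δ = +0.016923+0.118462i
  [+0]  conj(Y_{8,0})(Ω₁) = +0.024287-0.000000i ; Y_{8,0}(Ω₂) = -0.013909+0.000000i ; Δ = -0.000338+0.000000i
  [+1]  conj(Y_{8,1})(Ω₁) = -0.039889+0.344738i ; Y_{8,1}(Ω₂) = -0.344694-0.009206i ; Δ = +0.016923-0.118462i
  [+2]  conj(Y_{8,2})(Ω₁) = -0.026835-0.006294i ; Y_{8,2}(Ω₂) = +0.064392+0.003442i ; Δ = -0.001706-0.000498i
  [+3]  conj(Y_{8,3})(Ω₁) = -0.118177+0.328235i ; Y_{8,3}(Ω₂) = +0.334631+0.026861i ; Δ = -0.048362+0.106663i
  [+4]  conj(Y_{8,4})(Ω₁) = -0.178181-0.088454i ; Y_{8,4}(Ω₂) = -0.225269-0.024151i ; Δ = +0.038002+0.024229i
  [+5]  conj(Y_{8,5})(Ω₁) = -0.128476+0.197825i ; Y_{8,5}(Ω₂) = -0.205149-0.027551i ; Δ = +0.031807-0.037044i
  [+6]  conj(Y_{8,6})(Ω₁) = -0.346994-0.287075i ; Y_{8,6}(Ω₂) = +0.441571+0.071351i ; Δ = -0.132739-0.151522i
  [+7]  conj(Y_{8,7})(Ω₁) = +0.246625-0.236490i ; Y_{8,7}(Ω₂) = -0.347861-0.065783i ; Δ = -0.101348+0.066042i
  [+8]  conj(Y_{8,8})(Ω₁) = +0.082082+0.108147i ; Y_{8,8}(Ω₂) = +0.141523+0.030697i ; Δ = +0.008297+0.017825i
Total Σ_m = -0.378592+0.000000i. Multiply by 0.739198: -0.279855+0.000000i. P_8(cos γ) = -0.279855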